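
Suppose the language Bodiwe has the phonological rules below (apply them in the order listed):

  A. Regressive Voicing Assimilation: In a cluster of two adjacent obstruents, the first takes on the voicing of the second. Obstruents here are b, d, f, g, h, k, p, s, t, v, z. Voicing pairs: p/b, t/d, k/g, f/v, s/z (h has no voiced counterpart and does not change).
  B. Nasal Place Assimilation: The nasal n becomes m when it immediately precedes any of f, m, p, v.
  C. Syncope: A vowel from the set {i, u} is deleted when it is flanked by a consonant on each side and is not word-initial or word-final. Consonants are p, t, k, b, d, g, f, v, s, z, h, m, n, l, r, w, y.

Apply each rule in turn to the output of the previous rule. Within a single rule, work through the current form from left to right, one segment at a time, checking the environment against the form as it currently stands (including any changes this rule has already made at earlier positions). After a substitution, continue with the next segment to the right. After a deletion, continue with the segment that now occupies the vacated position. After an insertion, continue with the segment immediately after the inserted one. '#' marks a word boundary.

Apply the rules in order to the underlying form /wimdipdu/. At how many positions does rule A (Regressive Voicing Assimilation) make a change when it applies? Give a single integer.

1

A Regressive Voicing Assimilation: [wimdipdu] → [wimdibdu]
B Nasal Place Assimilation: no change — [wimdibdu]
C Syncope: [wimdibdu] → [wmdbdu]
Rule A changed 1 position(s).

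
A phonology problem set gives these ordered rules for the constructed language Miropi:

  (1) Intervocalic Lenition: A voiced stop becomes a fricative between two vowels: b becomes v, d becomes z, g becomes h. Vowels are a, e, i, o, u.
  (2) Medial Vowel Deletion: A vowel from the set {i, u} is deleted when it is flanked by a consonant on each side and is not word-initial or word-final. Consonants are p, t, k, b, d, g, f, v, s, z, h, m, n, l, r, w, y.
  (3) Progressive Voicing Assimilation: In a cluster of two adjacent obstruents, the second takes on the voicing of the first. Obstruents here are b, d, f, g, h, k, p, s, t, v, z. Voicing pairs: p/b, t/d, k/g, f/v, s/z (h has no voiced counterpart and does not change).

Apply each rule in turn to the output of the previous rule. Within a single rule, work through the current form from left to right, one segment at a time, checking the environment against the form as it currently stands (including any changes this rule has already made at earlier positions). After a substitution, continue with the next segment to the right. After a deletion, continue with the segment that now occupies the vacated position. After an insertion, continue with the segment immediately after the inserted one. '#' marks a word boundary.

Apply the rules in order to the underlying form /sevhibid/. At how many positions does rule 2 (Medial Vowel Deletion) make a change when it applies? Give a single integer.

2

(1) Intervocalic Lenition: [sevhibid] → [sevhivid]
(2) Medial Vowel Deletion: [sevhivid] → [sevhvd]
(3) Progressive Voicing Assimilation: [sevhvd] → [sevhft]
Rule 2 changed 2 position(s).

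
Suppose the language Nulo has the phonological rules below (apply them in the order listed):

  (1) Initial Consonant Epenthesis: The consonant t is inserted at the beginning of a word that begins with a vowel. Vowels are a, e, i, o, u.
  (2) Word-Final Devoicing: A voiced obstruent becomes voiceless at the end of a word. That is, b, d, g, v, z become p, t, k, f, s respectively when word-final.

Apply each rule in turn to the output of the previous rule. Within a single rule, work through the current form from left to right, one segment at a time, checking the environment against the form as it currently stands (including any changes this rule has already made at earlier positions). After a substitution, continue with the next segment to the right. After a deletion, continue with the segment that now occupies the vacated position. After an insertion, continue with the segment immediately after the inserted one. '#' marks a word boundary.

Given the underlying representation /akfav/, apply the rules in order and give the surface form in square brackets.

(1) Initial Consonant Epenthesis: [akfav] → [takfav]
(2) Word-Final Devoicing: [takfav] → [takfaf]

[takfaf]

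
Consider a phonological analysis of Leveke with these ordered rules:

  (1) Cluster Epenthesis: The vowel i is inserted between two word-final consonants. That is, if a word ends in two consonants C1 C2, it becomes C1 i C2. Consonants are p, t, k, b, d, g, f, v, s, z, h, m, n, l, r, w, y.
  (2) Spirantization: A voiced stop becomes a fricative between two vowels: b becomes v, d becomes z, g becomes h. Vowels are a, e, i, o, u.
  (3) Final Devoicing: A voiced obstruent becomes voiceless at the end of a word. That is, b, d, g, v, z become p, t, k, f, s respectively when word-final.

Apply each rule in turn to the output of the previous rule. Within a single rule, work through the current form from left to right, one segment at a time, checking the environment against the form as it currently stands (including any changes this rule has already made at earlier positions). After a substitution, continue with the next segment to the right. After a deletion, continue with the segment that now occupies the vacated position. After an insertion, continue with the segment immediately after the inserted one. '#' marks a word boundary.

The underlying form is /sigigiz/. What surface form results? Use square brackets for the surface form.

(1) Cluster Epenthesis: no change — [sigigiz]
(2) Spirantization: [sigigiz] → [sihihiz]
(3) Final Devoicing: [sihihiz] → [sihihis]

[sihihis]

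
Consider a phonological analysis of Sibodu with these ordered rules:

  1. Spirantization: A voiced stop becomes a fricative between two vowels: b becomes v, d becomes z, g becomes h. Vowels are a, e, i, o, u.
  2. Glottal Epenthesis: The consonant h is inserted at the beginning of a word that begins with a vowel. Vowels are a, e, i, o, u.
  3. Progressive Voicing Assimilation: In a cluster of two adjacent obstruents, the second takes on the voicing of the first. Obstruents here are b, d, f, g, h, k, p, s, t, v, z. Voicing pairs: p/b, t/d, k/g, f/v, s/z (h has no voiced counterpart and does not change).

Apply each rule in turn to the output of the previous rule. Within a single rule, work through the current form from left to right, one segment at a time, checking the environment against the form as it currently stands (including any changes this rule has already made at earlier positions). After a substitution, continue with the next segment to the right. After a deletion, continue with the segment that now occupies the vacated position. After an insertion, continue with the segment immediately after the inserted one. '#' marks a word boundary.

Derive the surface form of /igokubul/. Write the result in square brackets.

[hihokuvul]

1 Spirantization: [igokubul] → [ihokuvul]
2 Glottal Epenthesis: [ihokuvul] → [hihokuvul]
3 Progressive Voicing Assimilation: no change — [hihokuvul]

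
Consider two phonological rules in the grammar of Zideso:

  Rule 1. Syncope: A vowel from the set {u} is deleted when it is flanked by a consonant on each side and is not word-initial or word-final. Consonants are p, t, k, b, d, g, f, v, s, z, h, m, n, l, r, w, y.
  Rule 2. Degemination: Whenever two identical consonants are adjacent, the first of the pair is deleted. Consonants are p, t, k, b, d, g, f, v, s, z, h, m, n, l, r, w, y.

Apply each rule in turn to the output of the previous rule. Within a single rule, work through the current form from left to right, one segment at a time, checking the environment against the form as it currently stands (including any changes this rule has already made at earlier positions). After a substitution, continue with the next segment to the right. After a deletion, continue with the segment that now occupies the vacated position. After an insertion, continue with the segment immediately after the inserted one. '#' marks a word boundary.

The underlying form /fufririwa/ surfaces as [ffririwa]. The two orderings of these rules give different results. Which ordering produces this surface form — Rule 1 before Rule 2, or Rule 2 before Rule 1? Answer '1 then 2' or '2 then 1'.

Order 1 then 2:
  1 Syncope: [fufririwa] → [ffririwa]
  2 Degemination: [ffririwa] → [fririwa]
  result: [fririwa]
Order 2 then 1:
  2 Degemination: no change — [fufririwa]
  1 Syncope: [fufririwa] → [ffririwa]
  result: [ffririwa]

2 then 1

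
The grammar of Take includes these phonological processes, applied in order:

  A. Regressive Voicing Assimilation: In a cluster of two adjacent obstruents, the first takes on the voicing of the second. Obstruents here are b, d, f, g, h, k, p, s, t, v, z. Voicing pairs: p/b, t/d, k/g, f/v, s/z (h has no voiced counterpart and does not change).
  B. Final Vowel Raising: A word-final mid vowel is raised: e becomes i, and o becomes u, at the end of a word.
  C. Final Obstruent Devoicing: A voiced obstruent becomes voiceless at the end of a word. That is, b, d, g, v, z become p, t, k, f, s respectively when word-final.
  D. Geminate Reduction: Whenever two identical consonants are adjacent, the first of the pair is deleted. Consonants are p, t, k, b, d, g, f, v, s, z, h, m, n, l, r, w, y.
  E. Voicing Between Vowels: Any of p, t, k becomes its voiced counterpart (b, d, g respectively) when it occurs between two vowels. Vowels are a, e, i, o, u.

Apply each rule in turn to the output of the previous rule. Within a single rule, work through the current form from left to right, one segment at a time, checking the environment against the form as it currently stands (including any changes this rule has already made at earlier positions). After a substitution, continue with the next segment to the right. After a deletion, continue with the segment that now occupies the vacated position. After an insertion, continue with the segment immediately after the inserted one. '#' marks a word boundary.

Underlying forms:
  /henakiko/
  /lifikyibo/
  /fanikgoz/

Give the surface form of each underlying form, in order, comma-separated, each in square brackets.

[henagigu], [lifikyibu], [fanigos]

/henakiko/:
  A Regressive Voicing Assimilation: no change — [henakiko]
  B Final Vowel Raising: [henakiko] → [henakiku]
  C Final Obstruent Devoicing: no change — [henakiku]
  D Geminate Reduction: no change — [henakiku]
  E Voicing Between Vowels: [henakiku] → [henagigu]
/lifikyibo/:
  A Regressive Voicing Assimilation: no change — [lifikyibo]
  B Final Vowel Raising: [lifikyibo] → [lifikyibu]
  C Final Obstruent Devoicing: no change — [lifikyibu]
  D Geminate Reduction: no change — [lifikyibu]
  E Voicing Between Vowels: no change — [lifikyibu]
/fanikgoz/:
  A Regressive Voicing Assimilation: [fanikgoz] → [faniggoz]
  B Final Vowel Raising: no change — [faniggoz]
  C Final Obstruent Devoicing: [faniggoz] → [faniggos]
  D Geminate Reduction: [faniggos] → [fanigos]
  E Voicing Between Vowels: no change — [fanigos]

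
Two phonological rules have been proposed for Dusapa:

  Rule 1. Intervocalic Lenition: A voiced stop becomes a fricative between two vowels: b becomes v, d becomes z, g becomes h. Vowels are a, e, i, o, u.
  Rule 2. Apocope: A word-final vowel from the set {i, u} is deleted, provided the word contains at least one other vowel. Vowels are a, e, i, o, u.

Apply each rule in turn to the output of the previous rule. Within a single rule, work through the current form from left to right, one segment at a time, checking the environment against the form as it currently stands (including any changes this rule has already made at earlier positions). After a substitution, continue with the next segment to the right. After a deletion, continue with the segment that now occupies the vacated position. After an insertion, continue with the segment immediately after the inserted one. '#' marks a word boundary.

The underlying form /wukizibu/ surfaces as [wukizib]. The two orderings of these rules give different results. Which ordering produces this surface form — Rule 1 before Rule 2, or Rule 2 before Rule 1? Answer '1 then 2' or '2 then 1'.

Order 1 then 2:
  1 Intervocalic Lenition: [wukizibu] → [wukizivu]
  2 Apocope: [wukizivu] → [wukiziv]
  result: [wukiziv]
Order 2 then 1:
  2 Apocope: [wukizibu] → [wukizib]
  1 Intervocalic Lenition: no change — [wukizib]
  result: [wukizib]

2 then 1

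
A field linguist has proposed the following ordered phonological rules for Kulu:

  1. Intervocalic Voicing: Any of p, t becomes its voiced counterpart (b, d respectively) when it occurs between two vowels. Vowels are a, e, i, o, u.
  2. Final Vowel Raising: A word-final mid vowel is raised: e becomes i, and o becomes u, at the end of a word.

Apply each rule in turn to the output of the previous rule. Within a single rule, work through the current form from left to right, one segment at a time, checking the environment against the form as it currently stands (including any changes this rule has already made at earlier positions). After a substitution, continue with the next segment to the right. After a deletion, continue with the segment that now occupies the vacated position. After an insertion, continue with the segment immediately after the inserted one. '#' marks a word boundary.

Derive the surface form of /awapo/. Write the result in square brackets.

[awabu]

1 Intervocalic Voicing: [awapo] → [awabo]
2 Final Vowel Raising: [awabo] → [awabu]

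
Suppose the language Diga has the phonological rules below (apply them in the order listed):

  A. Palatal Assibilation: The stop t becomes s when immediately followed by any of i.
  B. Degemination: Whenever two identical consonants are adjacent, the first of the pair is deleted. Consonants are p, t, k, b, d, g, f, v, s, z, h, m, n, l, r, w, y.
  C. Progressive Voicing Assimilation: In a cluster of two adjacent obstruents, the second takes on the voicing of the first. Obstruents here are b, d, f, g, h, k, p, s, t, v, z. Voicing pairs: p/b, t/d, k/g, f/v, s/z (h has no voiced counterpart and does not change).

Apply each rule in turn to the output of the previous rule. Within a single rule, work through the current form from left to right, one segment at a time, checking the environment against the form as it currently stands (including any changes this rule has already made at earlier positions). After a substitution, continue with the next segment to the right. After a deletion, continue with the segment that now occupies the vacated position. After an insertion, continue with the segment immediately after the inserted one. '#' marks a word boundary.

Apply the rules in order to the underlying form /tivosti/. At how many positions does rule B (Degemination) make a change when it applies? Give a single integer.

A Palatal Assibilation: [tivosti] → [sivossi]
B Degemination: [sivossi] → [sivosi]
C Progressive Voicing Assimilation: no change — [sivosi]
Rule B changed 1 position(s).

1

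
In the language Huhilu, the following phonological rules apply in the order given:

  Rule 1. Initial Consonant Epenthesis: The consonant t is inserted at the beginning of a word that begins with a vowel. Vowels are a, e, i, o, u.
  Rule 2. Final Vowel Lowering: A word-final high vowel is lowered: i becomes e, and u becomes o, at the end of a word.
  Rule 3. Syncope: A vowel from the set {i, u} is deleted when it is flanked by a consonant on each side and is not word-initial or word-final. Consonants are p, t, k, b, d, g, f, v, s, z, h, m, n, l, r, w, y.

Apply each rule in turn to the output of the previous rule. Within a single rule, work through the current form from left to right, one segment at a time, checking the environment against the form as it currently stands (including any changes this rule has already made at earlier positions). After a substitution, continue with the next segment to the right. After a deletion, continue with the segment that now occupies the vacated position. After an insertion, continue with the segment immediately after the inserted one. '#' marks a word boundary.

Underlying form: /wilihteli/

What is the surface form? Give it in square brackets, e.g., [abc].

[wlhtele]

Rule 1 Initial Consonant Epenthesis: no change — [wilihteli]
Rule 2 Final Vowel Lowering: [wilihteli] → [wilihtele]
Rule 3 Syncope: [wilihtele] → [wlhtele]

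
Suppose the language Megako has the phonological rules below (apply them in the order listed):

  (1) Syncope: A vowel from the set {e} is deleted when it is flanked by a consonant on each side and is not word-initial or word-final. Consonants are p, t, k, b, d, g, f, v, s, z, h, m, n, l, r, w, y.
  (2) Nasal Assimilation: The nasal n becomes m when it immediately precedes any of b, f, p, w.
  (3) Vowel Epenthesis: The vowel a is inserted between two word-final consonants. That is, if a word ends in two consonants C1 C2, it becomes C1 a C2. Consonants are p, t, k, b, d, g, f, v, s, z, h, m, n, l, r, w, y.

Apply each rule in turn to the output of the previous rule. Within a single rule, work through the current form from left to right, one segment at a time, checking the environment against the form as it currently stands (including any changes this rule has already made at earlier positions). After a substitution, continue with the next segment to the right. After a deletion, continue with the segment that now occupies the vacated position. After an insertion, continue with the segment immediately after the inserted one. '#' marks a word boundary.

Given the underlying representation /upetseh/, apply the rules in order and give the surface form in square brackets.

[uptsah]

(1) Syncope: [upetseh] → [uptsh]
(2) Nasal Assimilation: no change — [uptsh]
(3) Vowel Epenthesis: [uptsh] → [uptsah]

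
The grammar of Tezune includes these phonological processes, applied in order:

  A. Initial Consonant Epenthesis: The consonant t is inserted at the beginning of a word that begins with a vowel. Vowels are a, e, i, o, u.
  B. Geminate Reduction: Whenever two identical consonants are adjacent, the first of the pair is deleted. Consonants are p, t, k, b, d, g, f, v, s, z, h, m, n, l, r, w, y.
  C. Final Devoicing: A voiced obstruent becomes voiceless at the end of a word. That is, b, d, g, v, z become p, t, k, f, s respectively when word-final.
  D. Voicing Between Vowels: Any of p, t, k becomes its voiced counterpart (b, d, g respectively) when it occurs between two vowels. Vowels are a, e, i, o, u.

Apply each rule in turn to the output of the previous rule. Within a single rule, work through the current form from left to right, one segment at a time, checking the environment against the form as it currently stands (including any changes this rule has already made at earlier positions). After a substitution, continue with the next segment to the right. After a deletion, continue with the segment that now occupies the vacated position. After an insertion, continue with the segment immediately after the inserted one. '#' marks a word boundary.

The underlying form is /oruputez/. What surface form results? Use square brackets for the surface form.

[torubudes]

A Initial Consonant Epenthesis: [oruputez] → [toruputez]
B Geminate Reduction: no change — [toruputez]
C Final Devoicing: [toruputez] → [toruputes]
D Voicing Between Vowels: [toruputes] → [torubudes]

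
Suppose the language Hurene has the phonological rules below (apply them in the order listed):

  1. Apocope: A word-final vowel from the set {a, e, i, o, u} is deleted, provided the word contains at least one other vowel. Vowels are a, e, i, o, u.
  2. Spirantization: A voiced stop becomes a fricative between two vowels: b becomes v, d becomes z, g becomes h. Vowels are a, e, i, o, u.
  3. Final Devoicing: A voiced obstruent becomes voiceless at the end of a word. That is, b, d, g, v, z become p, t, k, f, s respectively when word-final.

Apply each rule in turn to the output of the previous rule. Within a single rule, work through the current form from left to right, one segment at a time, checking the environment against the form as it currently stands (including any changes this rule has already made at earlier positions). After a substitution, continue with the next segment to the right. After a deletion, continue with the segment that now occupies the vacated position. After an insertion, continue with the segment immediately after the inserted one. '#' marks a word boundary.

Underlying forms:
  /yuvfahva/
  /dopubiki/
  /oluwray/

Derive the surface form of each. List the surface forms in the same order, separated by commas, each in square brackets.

/yuvfahva/:
  1 Apocope: [yuvfahva] → [yuvfahv]
  2 Spirantization: no change — [yuvfahv]
  3 Final Devoicing: [yuvfahv] → [yuvfahf]
/dopubiki/:
  1 Apocope: [dopubiki] → [dopubik]
  2 Spirantization: [dopubik] → [dopuvik]
  3 Final Devoicing: no change — [dopuvik]
/oluwray/:
  1 Apocope: no change — [oluwray]
  2 Spirantization: no change — [oluwray]
  3 Final Devoicing: no change — [oluwray]

[yuvfahf], [dopuvik], [oluwray]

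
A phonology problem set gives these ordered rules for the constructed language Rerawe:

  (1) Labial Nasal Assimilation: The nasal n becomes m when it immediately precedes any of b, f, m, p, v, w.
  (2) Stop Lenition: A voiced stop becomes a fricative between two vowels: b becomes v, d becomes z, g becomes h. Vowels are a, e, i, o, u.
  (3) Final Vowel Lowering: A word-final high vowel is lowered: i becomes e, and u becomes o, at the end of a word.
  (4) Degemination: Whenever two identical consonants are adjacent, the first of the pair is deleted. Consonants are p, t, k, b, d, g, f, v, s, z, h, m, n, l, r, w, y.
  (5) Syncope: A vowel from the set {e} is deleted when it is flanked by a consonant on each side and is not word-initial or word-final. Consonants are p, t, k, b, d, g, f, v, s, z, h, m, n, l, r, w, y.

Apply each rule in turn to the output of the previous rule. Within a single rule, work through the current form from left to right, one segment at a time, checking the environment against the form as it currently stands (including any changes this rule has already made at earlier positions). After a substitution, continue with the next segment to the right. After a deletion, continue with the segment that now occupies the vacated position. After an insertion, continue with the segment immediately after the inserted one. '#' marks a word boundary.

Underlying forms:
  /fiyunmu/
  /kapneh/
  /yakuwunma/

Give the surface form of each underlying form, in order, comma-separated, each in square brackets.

[fiyumo], [kapnh], [yakuwuma]

/fiyunmu/:
  (1) Labial Nasal Assimilation: [fiyunmu] → [fiyummu]
  (2) Stop Lenition: no change — [fiyummu]
  (3) Final Vowel Lowering: [fiyummu] → [fiyummo]
  (4) Degemination: [fiyummo] → [fiyumo]
  (5) Syncope: no change — [fiyumo]
/kapneh/:
  (1) Labial Nasal Assimilation: no change — [kapneh]
  (2) Stop Lenition: no change — [kapneh]
  (3) Final Vowel Lowering: no change — [kapneh]
  (4) Degemination: no change — [kapneh]
  (5) Syncope: [kapneh] → [kapnh]
/yakuwunma/:
  (1) Labial Nasal Assimilation: [yakuwunma] → [yakuwumma]
  (2) Stop Lenition: no change — [yakuwumma]
  (3) Final Vowel Lowering: no change — [yakuwumma]
  (4) Degemination: [yakuwumma] → [yakuwuma]
  (5) Syncope: no change — [yakuwuma]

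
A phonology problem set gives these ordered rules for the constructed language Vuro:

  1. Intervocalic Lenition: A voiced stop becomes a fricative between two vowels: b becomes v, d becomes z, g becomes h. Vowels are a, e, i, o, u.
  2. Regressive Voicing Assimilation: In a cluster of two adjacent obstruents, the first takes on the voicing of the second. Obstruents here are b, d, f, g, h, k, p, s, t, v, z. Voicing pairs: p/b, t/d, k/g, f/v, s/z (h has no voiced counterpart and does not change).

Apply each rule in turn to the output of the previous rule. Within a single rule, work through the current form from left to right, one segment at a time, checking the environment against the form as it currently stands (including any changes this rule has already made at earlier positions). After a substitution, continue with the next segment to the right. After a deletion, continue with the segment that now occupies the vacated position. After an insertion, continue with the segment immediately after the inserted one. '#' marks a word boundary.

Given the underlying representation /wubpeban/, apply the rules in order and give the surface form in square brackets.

1 Intervocalic Lenition: [wubpeban] → [wubpevan]
2 Regressive Voicing Assimilation: [wubpevan] → [wuppevan]

[wuppevan]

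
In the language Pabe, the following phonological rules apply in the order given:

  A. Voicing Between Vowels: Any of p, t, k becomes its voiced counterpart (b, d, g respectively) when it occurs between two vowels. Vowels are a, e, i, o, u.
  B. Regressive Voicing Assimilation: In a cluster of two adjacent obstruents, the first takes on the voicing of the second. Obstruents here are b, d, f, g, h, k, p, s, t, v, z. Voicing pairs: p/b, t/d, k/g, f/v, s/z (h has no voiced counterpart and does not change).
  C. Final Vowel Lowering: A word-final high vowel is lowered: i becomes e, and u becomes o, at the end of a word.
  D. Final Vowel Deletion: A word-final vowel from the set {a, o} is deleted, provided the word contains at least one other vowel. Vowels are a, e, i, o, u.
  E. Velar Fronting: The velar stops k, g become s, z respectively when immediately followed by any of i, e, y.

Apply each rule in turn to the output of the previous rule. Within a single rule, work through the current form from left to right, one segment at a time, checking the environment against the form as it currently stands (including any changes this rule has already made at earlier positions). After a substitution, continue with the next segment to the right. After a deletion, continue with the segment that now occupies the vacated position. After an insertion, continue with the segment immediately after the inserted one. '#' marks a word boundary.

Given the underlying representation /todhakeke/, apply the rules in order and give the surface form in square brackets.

[tothazeze]

A Voicing Between Vowels: [todhakeke] → [todhagege]
B Regressive Voicing Assimilation: [todhagege] → [tothagege]
C Final Vowel Lowering: no change — [tothagege]
D Final Vowel Deletion: no change — [tothagege]
E Velar Fronting: [tothagege] → [tothazeze]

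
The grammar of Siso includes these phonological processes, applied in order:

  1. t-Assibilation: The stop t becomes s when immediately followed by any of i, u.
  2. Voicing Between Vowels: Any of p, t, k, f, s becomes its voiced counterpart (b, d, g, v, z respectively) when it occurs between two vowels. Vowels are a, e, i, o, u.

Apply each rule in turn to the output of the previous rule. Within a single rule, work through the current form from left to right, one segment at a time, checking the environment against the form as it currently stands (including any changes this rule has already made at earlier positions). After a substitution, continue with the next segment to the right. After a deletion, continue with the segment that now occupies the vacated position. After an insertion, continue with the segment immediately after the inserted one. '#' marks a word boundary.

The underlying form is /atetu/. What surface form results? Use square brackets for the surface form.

1 t-Assibilation: [atetu] → [atesu]
2 Voicing Between Vowels: [atesu] → [adezu]

[adezu]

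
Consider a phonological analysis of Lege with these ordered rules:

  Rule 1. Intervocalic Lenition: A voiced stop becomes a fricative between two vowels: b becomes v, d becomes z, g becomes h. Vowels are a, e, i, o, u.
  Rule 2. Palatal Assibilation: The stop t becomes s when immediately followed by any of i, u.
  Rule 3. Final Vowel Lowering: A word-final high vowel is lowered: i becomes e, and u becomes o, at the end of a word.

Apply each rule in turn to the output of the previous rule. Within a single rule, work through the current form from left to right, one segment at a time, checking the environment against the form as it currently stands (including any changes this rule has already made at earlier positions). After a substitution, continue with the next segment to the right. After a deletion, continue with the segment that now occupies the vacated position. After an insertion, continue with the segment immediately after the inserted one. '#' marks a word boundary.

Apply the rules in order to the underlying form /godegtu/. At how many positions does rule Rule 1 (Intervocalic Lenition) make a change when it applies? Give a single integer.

Rule 1 Intervocalic Lenition: [godegtu] → [gozegtu]
Rule 2 Palatal Assibilation: [gozegtu] → [gozegsu]
Rule 3 Final Vowel Lowering: [gozegsu] → [gozegso]
Rule Rule 1 changed 1 position(s).

1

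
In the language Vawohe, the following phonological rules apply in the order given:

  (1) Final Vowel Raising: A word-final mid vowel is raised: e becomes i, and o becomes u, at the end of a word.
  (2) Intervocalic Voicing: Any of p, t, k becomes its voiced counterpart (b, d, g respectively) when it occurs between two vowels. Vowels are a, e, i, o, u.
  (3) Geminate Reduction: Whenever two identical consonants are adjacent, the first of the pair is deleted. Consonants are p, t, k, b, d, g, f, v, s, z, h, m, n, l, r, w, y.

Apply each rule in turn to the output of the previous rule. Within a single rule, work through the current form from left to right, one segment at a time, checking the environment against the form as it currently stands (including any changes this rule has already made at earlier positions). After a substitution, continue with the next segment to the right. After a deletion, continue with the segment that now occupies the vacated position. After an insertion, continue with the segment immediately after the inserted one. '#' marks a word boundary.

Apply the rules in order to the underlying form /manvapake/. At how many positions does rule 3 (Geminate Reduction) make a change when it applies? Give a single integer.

0

(1) Final Vowel Raising: [manvapake] → [manvapaki]
(2) Intervocalic Voicing: [manvapaki] → [manvabagi]
(3) Geminate Reduction: no change — [manvabagi]
Rule 3 changed 0 position(s).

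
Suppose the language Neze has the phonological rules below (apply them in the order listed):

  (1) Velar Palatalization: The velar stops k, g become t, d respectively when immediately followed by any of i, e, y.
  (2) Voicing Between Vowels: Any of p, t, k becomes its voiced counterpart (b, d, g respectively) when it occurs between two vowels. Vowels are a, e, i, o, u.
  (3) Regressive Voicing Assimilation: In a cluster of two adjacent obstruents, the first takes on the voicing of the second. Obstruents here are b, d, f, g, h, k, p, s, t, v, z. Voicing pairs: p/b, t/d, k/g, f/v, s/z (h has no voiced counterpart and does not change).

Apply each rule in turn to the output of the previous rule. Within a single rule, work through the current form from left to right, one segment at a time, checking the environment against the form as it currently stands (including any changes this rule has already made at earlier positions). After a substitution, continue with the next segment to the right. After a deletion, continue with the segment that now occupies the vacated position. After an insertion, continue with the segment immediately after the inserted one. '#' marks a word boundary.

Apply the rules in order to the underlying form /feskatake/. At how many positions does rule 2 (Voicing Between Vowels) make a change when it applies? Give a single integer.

(1) Velar Palatalization: [feskatake] → [feskatate]
(2) Voicing Between Vowels: [feskatate] → [feskadade]
(3) Regressive Voicing Assimilation: no change — [feskadade]
Rule 2 changed 2 position(s).

2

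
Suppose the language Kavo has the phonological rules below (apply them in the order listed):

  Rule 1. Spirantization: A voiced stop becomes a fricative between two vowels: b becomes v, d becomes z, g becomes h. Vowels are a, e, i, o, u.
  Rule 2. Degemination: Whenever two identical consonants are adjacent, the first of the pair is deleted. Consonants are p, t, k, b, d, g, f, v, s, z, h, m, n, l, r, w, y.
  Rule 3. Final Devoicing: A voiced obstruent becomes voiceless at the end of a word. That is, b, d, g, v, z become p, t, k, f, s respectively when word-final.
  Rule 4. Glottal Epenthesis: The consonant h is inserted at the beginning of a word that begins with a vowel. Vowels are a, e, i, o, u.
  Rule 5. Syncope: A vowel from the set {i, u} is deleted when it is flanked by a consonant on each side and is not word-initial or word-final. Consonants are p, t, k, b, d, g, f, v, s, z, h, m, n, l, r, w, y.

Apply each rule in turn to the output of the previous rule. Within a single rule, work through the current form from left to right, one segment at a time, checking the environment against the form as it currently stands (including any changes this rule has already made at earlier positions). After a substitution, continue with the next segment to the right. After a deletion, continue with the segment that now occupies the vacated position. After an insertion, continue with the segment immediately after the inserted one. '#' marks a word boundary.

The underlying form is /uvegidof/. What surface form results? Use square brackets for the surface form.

[hvehzof]

Rule 1 Spirantization: [uvegidof] → [uvehizof]
Rule 2 Degemination: no change — [uvehizof]
Rule 3 Final Devoicing: no change — [uvehizof]
Rule 4 Glottal Epenthesis: [uvehizof] → [huvehizof]
Rule 5 Syncope: [huvehizof] → [hvehzof]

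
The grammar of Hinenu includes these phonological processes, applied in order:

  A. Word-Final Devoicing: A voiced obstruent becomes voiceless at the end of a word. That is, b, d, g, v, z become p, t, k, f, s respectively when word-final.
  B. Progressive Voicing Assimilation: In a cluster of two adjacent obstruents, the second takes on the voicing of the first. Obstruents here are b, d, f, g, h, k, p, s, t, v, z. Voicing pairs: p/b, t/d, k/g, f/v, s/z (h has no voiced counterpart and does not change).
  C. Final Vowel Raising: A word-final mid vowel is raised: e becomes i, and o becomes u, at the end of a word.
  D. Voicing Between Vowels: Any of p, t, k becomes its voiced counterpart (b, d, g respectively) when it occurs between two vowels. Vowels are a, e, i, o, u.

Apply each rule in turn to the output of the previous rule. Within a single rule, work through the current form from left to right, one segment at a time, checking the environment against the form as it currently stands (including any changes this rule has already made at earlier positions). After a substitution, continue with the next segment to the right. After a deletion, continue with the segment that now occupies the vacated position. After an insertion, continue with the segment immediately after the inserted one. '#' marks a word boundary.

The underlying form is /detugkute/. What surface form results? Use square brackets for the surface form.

[deduggudi]

A Word-Final Devoicing: no change — [detugkute]
B Progressive Voicing Assimilation: [detugkute] → [detuggute]
C Final Vowel Raising: [detuggute] → [detugguti]
D Voicing Between Vowels: [detugguti] → [deduggudi]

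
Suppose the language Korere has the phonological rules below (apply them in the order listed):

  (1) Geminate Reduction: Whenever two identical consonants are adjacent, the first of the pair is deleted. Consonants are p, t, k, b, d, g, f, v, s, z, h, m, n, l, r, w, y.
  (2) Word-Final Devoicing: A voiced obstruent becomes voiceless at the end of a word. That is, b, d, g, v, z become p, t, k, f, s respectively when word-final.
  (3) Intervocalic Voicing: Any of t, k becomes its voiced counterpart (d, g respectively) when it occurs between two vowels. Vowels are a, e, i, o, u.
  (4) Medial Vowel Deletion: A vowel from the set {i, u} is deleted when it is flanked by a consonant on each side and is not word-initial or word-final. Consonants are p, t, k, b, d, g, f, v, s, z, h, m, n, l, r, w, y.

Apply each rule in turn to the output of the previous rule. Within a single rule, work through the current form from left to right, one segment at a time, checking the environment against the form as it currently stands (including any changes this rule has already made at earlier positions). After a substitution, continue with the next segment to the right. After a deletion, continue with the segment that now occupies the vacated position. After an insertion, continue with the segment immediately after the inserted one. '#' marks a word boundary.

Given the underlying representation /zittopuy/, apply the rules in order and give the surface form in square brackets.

[zdopy]

(1) Geminate Reduction: [zittopuy] → [zitopuy]
(2) Word-Final Devoicing: no change — [zitopuy]
(3) Intervocalic Voicing: [zitopuy] → [zidopuy]
(4) Medial Vowel Deletion: [zidopuy] → [zdopy]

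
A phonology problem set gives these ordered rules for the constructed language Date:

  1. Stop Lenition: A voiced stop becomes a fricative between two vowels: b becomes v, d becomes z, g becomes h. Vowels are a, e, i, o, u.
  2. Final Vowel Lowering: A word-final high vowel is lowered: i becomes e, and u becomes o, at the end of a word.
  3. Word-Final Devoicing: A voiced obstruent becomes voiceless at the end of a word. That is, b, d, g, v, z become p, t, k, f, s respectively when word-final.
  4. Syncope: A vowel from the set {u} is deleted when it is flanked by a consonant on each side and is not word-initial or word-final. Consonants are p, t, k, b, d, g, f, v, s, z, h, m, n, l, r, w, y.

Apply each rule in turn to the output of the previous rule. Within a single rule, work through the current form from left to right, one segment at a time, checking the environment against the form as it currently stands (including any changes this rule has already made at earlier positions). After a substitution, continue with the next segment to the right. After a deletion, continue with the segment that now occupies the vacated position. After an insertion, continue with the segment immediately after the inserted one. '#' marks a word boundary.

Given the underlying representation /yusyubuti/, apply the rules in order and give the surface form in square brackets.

1 Stop Lenition: [yusyubuti] → [yusyuvuti]
2 Final Vowel Lowering: [yusyuvuti] → [yusyuvute]
3 Word-Final Devoicing: no change — [yusyuvute]
4 Syncope: [yusyuvute] → [ysyvte]

[ysyvte]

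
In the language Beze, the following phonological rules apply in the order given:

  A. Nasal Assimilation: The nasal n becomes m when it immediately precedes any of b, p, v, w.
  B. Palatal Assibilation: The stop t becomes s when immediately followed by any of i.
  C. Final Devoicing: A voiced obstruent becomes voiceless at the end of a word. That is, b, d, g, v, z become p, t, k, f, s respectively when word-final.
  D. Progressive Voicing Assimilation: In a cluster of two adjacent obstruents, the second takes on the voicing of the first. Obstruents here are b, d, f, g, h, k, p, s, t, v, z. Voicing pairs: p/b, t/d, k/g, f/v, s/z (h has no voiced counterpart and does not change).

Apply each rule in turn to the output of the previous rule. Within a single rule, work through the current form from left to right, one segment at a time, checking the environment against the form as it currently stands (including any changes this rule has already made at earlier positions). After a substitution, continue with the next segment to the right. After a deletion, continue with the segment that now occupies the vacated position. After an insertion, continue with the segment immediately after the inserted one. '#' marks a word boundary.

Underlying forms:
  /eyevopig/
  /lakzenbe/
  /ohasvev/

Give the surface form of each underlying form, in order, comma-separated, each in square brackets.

[eyevopik], [laksembe], [ohasfef]

/eyevopig/:
  A Nasal Assimilation: no change — [eyevopig]
  B Palatal Assibilation: no change — [eyevopig]
  C Final Devoicing: [eyevopig] → [eyevopik]
  D Progressive Voicing Assimilation: no change — [eyevopik]
/lakzenbe/:
  A Nasal Assimilation: [lakzenbe] → [lakzembe]
  B Palatal Assibilation: no change — [lakzembe]
  C Final Devoicing: no change — [lakzembe]
  D Progressive Voicing Assimilation: [lakzembe] → [laksembe]
/ohasvev/:
  A Nasal Assimilation: no change — [ohasvev]
  B Palatal Assibilation: no change — [ohasvev]
  C Final Devoicing: [ohasvev] → [ohasvef]
  D Progressive Voicing Assimilation: [ohasvef] → [ohasfef]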